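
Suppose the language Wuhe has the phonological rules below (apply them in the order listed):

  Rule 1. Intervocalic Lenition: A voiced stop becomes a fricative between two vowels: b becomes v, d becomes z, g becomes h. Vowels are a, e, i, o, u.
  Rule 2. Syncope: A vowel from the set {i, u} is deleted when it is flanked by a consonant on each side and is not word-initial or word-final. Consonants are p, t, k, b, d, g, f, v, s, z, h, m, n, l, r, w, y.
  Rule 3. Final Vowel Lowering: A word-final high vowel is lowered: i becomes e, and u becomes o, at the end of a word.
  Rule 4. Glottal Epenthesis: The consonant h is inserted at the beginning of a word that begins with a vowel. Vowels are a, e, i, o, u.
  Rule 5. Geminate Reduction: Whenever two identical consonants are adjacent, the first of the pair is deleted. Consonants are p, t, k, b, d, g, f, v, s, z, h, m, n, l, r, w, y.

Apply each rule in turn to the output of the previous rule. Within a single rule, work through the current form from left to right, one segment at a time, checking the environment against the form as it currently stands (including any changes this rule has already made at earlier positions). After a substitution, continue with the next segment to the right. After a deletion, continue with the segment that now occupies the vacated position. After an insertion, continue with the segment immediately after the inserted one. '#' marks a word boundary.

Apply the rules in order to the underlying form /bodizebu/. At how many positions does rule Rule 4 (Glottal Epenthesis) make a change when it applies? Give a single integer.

Rule 1 Intervocalic Lenition: [bodizebu] → [bozizevu]
Rule 2 Syncope: [bozizevu] → [bozzevu]
Rule 3 Final Vowel Lowering: [bozzevu] → [bozzevo]
Rule 4 Glottal Epenthesis: no change — [bozzevo]
Rule 5 Geminate Reduction: [bozzevo] → [bozevo]
Rule Rule 4 changed 0 position(s).

0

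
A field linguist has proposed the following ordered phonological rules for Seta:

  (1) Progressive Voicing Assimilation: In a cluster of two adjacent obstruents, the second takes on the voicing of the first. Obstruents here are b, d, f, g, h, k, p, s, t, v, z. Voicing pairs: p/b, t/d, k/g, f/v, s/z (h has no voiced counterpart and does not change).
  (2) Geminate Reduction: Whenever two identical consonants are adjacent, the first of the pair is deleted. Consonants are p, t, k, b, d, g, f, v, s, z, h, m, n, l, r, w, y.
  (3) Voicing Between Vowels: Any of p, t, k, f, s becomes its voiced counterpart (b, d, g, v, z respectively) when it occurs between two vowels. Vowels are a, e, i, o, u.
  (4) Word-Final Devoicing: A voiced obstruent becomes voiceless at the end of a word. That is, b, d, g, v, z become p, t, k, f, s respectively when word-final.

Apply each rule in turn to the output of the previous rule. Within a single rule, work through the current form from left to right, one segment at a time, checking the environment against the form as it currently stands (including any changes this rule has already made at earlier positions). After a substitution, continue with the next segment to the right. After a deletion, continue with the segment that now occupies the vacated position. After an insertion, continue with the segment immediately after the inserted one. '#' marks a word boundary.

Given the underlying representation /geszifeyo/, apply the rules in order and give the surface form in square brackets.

[geziveyo]

(1) Progressive Voicing Assimilation: [geszifeyo] → [gessifeyo]
(2) Geminate Reduction: [gessifeyo] → [gesifeyo]
(3) Voicing Between Vowels: [gesifeyo] → [geziveyo]
(4) Word-Final Devoicing: no change — [geziveyo]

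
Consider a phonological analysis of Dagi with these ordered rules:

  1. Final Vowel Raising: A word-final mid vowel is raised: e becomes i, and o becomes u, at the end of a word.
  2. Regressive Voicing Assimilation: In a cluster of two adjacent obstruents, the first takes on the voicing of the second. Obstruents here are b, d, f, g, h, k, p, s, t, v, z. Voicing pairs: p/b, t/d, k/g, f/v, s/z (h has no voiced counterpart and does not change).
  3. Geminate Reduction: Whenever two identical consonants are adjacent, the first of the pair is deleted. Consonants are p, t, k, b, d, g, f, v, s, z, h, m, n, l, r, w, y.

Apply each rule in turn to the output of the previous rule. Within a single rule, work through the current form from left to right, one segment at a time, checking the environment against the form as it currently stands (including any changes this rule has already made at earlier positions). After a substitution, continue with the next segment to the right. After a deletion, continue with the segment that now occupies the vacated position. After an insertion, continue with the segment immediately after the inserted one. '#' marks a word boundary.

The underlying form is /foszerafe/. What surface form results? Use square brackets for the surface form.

[fozerafi]

1 Final Vowel Raising: [foszerafe] → [foszerafi]
2 Regressive Voicing Assimilation: [foszerafi] → [fozzerafi]
3 Geminate Reduction: [fozzerafi] → [fozerafi]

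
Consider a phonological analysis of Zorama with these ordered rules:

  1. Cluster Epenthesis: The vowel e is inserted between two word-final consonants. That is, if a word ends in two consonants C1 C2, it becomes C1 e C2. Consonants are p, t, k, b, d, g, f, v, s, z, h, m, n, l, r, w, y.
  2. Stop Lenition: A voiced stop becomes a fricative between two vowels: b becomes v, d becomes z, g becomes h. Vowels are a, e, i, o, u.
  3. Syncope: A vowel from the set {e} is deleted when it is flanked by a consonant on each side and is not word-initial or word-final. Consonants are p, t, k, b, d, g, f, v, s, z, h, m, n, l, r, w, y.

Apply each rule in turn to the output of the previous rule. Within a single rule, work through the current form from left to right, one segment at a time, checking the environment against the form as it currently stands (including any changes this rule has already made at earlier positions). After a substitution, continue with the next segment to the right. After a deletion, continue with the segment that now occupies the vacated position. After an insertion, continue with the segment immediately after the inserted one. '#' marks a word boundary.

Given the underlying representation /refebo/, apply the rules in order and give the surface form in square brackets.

1 Cluster Epenthesis: no change — [refebo]
2 Stop Lenition: [refebo] → [refevo]
3 Syncope: [refevo] → [rfvo]

[rfvo]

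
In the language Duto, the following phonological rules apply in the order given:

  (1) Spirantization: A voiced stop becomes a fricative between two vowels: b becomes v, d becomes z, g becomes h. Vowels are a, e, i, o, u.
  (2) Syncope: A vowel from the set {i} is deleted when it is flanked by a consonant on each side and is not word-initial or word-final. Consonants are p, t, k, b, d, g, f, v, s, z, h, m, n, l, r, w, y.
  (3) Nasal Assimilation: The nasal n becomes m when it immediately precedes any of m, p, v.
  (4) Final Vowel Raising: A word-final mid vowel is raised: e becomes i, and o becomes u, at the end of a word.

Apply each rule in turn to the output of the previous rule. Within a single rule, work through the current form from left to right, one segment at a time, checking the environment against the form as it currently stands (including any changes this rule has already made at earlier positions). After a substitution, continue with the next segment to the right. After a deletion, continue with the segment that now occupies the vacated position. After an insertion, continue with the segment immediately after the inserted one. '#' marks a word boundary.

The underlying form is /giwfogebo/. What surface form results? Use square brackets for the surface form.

[gwfohevu]

(1) Spirantization: [giwfogebo] → [giwfohevo]
(2) Syncope: [giwfohevo] → [gwfohevo]
(3) Nasal Assimilation: no change — [gwfohevo]
(4) Final Vowel Raising: [gwfohevo] → [gwfohevu]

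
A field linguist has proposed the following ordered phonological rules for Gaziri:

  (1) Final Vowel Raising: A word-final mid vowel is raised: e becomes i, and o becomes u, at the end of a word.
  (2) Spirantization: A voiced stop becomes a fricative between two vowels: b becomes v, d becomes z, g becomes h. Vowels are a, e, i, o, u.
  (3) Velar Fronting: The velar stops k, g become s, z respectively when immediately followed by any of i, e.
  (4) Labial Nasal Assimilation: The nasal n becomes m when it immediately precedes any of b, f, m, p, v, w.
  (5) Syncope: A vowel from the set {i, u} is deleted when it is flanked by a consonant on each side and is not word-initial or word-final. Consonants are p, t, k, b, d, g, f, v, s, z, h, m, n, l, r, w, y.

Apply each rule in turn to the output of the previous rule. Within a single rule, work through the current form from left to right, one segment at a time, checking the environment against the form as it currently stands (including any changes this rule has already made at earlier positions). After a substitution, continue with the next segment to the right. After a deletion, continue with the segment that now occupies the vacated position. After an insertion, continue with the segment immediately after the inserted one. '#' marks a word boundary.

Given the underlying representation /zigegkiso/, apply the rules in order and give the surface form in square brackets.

[zhegssu]

(1) Final Vowel Raising: [zigegkiso] → [zigegkisu]
(2) Spirantization: [zigegkisu] → [zihegkisu]
(3) Velar Fronting: [zihegkisu] → [zihegsisu]
(4) Labial Nasal Assimilation: no change — [zihegsisu]
(5) Syncope: [zihegsisu] → [zhegssu]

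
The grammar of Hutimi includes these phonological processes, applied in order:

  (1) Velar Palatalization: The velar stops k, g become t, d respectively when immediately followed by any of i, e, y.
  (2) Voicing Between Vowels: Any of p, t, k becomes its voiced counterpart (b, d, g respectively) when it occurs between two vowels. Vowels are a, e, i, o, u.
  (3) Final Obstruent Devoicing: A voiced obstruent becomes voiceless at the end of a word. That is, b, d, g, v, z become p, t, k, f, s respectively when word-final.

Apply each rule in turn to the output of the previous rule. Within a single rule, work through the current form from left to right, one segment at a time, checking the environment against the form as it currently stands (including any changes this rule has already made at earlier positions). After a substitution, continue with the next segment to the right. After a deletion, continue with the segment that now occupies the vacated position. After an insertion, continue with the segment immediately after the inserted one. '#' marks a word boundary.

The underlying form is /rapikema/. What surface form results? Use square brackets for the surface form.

[rabidema]

(1) Velar Palatalization: [rapikema] → [rapitema]
(2) Voicing Between Vowels: [rapitema] → [rabidema]
(3) Final Obstruent Devoicing: no change — [rabidema]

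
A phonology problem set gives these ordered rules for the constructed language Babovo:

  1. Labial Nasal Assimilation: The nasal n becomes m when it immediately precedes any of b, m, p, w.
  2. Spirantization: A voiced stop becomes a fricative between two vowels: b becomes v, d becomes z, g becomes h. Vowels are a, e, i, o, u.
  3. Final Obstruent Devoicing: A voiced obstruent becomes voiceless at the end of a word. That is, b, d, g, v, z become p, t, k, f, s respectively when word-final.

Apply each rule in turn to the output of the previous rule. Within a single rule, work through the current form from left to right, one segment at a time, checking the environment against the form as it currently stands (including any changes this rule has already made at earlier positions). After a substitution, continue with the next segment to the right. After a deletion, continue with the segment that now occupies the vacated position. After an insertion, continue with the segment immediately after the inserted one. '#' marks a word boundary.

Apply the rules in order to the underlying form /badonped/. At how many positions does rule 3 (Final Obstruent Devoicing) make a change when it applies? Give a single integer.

1 Labial Nasal Assimilation: [badonped] → [badomped]
2 Spirantization: [badomped] → [bazomped]
3 Final Obstruent Devoicing: [bazomped] → [bazompet]
Rule 3 changed 1 position(s).

1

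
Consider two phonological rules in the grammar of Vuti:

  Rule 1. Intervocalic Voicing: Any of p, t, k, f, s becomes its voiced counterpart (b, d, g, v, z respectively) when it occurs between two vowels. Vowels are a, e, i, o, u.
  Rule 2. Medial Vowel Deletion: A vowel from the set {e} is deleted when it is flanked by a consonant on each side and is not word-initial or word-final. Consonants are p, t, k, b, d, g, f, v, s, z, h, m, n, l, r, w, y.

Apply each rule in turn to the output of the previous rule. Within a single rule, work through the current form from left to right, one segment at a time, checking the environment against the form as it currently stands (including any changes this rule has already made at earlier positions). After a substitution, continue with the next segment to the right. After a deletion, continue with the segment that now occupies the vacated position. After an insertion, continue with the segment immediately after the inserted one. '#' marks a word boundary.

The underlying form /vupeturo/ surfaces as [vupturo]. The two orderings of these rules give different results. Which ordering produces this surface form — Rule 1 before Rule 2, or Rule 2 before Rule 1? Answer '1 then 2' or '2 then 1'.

2 then 1

Order 1 then 2:
  1 Intervocalic Voicing: [vupeturo] → [vubeduro]
  2 Medial Vowel Deletion: [vubeduro] → [vubduro]
  result: [vubduro]
Order 2 then 1:
  2 Medial Vowel Deletion: [vupeturo] → [vupturo]
  1 Intervocalic Voicing: no change — [vupturo]
  result: [vupturo]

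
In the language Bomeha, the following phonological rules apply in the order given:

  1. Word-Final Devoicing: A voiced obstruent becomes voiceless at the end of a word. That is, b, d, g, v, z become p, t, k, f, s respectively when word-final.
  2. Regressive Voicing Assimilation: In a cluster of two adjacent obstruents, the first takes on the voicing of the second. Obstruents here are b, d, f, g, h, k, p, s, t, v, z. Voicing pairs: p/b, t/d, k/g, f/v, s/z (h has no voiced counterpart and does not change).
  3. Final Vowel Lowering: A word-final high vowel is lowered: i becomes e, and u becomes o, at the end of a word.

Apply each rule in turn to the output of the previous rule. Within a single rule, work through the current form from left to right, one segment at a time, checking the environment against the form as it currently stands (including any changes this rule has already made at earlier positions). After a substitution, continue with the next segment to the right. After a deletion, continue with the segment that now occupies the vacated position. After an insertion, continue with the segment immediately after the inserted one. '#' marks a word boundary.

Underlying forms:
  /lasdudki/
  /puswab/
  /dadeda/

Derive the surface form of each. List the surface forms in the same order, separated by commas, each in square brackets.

/lasdudki/:
  1 Word-Final Devoicing: no change — [lasdudki]
  2 Regressive Voicing Assimilation: [lasdudki] → [lazdutki]
  3 Final Vowel Lowering: [lazdutki] → [lazdutke]
/puswab/:
  1 Word-Final Devoicing: [puswab] → [puswap]
  2 Regressive Voicing Assimilation: no change — [puswap]
  3 Final Vowel Lowering: no change — [puswap]
/dadeda/:
  1 Word-Final Devoicing: no change — [dadeda]
  2 Regressive Voicing Assimilation: no change — [dadeda]
  3 Final Vowel Lowering: no change — [dadeda]

[lazdutke], [puswap], [dadeda]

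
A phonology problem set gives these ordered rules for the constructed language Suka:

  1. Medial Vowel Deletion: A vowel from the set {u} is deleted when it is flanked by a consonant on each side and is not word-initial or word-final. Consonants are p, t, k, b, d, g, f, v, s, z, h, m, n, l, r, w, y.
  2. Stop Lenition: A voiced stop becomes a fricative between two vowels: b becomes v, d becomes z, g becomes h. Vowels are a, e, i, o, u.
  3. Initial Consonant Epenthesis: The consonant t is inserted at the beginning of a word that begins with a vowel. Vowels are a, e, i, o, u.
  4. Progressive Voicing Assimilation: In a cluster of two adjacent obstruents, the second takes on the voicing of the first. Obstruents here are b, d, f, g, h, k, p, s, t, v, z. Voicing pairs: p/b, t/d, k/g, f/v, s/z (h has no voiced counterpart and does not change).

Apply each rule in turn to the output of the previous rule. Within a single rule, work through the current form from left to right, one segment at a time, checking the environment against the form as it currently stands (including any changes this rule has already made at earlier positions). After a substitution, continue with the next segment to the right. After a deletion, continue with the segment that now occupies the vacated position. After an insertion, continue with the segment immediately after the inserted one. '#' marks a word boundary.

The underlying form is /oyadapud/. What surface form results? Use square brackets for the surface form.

1 Medial Vowel Deletion: [oyadapud] → [oyadapd]
2 Stop Lenition: [oyadapd] → [oyazapd]
3 Initial Consonant Epenthesis: [oyazapd] → [toyazapd]
4 Progressive Voicing Assimilation: [toyazapd] → [toyazapt]

[toyazapt]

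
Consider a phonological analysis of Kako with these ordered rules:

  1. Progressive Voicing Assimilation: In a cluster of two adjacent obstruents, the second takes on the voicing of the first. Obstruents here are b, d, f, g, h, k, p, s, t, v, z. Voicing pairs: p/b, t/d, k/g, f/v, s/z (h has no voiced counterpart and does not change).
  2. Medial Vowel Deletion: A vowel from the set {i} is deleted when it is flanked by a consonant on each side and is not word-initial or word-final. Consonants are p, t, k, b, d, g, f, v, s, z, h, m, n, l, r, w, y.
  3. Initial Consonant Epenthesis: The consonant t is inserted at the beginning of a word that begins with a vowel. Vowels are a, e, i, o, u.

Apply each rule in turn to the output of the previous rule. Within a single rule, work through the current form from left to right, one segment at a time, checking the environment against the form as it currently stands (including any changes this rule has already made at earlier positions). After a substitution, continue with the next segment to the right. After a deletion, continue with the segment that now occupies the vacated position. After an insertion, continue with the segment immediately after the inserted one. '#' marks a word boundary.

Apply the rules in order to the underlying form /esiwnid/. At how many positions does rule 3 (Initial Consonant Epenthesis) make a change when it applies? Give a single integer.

1

1 Progressive Voicing Assimilation: no change — [esiwnid]
2 Medial Vowel Deletion: [esiwnid] → [eswnd]
3 Initial Consonant Epenthesis: [eswnd] → [teswnd]
Rule 3 changed 1 position(s).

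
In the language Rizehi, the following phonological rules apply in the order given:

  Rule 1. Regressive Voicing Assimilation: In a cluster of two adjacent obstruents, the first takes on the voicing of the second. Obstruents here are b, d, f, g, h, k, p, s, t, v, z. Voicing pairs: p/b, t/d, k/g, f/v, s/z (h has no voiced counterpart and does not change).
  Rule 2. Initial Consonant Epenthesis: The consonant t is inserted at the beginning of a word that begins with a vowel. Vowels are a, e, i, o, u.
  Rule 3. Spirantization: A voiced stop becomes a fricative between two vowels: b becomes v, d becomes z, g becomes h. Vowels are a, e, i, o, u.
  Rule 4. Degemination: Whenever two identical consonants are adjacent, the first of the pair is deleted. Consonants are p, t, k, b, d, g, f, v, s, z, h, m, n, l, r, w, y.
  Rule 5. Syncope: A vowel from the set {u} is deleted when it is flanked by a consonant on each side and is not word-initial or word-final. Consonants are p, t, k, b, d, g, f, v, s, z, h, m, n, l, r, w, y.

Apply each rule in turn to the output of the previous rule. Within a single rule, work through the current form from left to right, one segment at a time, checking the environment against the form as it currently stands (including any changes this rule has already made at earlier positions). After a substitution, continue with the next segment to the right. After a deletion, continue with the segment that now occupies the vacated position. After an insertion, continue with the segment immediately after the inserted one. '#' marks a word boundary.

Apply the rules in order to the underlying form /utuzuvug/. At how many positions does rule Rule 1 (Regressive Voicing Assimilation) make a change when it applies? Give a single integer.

0

Rule 1 Regressive Voicing Assimilation: no change — [utuzuvug]
Rule 2 Initial Consonant Epenthesis: [utuzuvug] → [tutuzuvug]
Rule 3 Spirantization: no change — [tutuzuvug]
Rule 4 Degemination: no change — [tutuzuvug]
Rule 5 Syncope: [tutuzuvug] → [ttzvg]
Rule Rule 1 changed 0 position(s).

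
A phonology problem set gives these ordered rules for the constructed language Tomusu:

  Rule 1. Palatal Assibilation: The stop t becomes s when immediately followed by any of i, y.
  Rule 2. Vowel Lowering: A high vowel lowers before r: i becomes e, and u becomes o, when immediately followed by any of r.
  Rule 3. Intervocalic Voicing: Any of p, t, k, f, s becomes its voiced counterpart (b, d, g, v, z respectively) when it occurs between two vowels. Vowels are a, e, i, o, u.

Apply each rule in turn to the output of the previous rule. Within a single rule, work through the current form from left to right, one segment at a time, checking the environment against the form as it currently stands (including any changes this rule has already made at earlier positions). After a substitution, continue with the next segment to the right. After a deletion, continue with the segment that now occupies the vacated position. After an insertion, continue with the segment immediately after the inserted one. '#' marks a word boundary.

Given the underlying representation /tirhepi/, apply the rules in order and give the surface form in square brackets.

Rule 1 Palatal Assibilation: [tirhepi] → [sirhepi]
Rule 2 Vowel Lowering: [sirhepi] → [serhepi]
Rule 3 Intervocalic Voicing: [serhepi] → [serhebi]

[serhebi]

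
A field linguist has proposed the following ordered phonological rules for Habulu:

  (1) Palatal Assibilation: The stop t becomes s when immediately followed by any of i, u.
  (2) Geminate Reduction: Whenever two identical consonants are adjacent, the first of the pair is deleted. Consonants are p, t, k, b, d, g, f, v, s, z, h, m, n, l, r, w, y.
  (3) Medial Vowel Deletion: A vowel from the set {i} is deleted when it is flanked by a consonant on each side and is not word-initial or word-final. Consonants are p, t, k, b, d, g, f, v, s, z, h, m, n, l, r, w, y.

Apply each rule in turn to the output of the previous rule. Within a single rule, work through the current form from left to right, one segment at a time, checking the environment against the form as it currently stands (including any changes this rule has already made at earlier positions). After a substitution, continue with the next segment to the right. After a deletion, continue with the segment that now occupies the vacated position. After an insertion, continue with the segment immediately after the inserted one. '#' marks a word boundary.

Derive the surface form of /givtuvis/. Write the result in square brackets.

(1) Palatal Assibilation: [givtuvis] → [givsuvis]
(2) Geminate Reduction: no change — [givsuvis]
(3) Medial Vowel Deletion: [givsuvis] → [gvsuvs]

[gvsuvs]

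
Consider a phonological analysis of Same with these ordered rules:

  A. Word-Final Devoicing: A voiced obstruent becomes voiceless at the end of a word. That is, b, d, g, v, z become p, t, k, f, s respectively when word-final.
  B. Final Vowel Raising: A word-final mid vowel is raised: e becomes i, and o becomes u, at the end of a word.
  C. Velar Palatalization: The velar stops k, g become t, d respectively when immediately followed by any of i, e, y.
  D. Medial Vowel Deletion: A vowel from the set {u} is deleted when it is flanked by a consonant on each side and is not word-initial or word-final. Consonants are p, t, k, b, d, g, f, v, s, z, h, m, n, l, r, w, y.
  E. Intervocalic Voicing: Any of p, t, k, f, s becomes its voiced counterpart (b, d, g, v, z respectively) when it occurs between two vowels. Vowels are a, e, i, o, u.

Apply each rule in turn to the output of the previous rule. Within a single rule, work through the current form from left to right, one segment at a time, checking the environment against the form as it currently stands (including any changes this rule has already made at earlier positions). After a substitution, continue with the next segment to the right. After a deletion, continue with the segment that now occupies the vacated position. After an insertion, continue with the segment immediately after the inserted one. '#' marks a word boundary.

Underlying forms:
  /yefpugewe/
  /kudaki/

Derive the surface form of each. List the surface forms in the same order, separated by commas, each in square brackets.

[yefpdewi], [kdadi]

/yefpugewe/:
  A Word-Final Devoicing: no change — [yefpugewe]
  B Final Vowel Raising: [yefpugewe] → [yefpugewi]
  C Velar Palatalization: [yefpugewi] → [yefpudewi]
  D Medial Vowel Deletion: [yefpudewi] → [yefpdewi]
  E Intervocalic Voicing: no change — [yefpdewi]
/kudaki/:
  A Word-Final Devoicing: no change — [kudaki]
  B Final Vowel Raising: no change — [kudaki]
  C Velar Palatalization: [kudaki] → [kudati]
  D Medial Vowel Deletion: [kudati] → [kdati]
  E Intervocalic Voicing: [kdati] → [kdadi]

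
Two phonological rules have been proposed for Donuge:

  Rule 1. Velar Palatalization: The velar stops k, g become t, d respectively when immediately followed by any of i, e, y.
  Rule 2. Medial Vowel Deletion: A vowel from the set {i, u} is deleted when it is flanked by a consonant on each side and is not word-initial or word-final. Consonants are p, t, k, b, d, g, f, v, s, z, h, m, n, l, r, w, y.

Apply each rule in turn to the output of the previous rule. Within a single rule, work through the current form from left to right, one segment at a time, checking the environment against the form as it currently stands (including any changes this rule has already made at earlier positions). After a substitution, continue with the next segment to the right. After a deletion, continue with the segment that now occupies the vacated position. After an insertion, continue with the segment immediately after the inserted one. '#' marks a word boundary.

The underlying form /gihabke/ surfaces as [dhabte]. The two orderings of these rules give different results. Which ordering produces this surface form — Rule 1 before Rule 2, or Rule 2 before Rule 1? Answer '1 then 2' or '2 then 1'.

Order 1 then 2:
  1 Velar Palatalization: [gihabke] → [dihabte]
  2 Medial Vowel Deletion: [dihabte] → [dhabte]
  result: [dhabte]
Order 2 then 1:
  2 Medial Vowel Deletion: [gihabke] → [ghabke]
  1 Velar Palatalization: [ghabke] → [ghabte]
  result: [ghabte]

1 then 2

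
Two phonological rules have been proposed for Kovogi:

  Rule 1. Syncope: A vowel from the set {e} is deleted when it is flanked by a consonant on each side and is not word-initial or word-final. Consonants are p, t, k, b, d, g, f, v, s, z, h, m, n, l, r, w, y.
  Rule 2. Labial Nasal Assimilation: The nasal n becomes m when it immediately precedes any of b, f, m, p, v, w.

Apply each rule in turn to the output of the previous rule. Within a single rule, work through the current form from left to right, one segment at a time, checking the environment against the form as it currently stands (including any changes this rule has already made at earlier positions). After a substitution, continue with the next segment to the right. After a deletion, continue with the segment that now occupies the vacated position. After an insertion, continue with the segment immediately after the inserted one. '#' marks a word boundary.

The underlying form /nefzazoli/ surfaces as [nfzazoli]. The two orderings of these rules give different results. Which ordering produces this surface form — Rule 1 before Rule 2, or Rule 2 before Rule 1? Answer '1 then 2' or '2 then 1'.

2 then 1

Order 1 then 2:
  1 Syncope: [nefzazoli] → [nfzazoli]
  2 Labial Nasal Assimilation: [nfzazoli] → [mfzazoli]
  result: [mfzazoli]
Order 2 then 1:
  2 Labial Nasal Assimilation: no change — [nefzazoli]
  1 Syncope: [nefzazoli] → [nfzazoli]
  result: [nfzazoli]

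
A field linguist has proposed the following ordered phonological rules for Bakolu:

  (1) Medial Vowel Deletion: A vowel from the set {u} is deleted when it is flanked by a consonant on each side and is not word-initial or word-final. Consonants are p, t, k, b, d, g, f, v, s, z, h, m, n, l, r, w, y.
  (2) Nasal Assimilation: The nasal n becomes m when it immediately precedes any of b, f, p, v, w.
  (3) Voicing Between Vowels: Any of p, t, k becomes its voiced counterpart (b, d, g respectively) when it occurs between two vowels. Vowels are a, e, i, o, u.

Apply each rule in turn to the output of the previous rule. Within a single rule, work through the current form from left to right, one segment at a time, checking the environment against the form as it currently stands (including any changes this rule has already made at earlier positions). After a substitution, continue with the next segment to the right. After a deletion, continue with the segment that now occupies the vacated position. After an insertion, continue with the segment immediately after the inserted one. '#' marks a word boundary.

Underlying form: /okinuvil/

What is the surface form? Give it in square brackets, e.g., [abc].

(1) Medial Vowel Deletion: [okinuvil] → [okinvil]
(2) Nasal Assimilation: [okinvil] → [okimvil]
(3) Voicing Between Vowels: [okimvil] → [ogimvil]

[ogimvil]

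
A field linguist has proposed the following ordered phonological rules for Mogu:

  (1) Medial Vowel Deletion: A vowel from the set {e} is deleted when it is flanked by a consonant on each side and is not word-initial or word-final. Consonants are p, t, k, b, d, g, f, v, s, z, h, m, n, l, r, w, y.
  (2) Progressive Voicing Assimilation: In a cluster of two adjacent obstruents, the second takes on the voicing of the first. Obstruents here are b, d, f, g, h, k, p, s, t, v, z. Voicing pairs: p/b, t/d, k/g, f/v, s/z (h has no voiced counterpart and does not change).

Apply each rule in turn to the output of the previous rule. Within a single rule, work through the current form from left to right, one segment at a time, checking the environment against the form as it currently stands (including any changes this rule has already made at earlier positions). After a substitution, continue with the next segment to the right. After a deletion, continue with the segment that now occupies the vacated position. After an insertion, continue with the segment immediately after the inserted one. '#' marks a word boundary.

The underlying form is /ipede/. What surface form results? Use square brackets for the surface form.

(1) Medial Vowel Deletion: [ipede] → [ipde]
(2) Progressive Voicing Assimilation: [ipde] → [ipte]

[ipte]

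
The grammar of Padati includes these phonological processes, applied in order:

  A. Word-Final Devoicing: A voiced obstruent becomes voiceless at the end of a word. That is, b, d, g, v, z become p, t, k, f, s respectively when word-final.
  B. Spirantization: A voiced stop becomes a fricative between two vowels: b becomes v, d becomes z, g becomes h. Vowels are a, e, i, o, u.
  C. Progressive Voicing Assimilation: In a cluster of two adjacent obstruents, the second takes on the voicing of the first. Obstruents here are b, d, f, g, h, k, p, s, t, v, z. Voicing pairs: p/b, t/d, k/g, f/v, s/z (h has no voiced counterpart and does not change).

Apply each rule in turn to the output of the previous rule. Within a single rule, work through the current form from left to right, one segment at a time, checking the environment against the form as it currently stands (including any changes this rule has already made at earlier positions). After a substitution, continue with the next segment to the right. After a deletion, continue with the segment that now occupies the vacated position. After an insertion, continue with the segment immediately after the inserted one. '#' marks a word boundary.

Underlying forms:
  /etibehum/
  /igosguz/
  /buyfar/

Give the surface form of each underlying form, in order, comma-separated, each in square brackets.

[etivehum], [ihoskus], [buyfar]

/etibehum/:
  A Word-Final Devoicing: no change — [etibehum]
  B Spirantization: [etibehum] → [etivehum]
  C Progressive Voicing Assimilation: no change — [etivehum]
/igosguz/:
  A Word-Final Devoicing: [igosguz] → [igosgus]
  B Spirantization: [igosgus] → [ihosgus]
  C Progressive Voicing Assimilation: [ihosgus] → [ihoskus]
/buyfar/:
  A Word-Final Devoicing: no change — [buyfar]
  B Spirantization: no change — [buyfar]
  C Progressive Voicing Assimilation: no change — [buyfar]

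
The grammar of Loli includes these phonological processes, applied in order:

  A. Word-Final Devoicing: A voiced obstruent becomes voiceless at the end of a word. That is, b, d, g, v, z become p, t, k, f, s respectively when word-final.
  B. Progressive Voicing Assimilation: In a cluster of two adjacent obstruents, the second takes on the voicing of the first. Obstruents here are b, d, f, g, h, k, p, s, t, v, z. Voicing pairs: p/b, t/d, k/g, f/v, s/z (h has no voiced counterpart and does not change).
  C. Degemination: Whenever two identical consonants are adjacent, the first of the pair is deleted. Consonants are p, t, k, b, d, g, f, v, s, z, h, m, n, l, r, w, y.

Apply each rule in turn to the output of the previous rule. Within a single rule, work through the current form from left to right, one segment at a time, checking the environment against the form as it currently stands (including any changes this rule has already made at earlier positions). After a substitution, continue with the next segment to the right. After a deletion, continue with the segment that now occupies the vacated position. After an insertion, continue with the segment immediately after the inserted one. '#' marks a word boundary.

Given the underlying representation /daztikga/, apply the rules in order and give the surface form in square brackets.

A Word-Final Devoicing: no change — [daztikga]
B Progressive Voicing Assimilation: [daztikga] → [dazdikka]
C Degemination: [dazdikka] → [dazdika]

[dazdika]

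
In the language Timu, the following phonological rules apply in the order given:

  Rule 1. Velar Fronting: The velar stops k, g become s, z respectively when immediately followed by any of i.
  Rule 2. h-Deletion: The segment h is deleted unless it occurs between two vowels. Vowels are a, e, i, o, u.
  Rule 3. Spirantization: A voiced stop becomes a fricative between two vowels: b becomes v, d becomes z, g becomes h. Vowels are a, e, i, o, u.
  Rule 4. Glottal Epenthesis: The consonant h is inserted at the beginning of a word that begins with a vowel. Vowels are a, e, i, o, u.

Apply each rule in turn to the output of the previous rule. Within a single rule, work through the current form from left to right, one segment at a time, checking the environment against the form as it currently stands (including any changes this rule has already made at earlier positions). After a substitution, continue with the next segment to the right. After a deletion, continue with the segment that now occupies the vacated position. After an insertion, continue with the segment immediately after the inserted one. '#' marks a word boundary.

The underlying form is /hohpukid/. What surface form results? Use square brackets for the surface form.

Rule 1 Velar Fronting: [hohpukid] → [hohpusid]
Rule 2 h-Deletion: [hohpusid] → [opusid]
Rule 3 Spirantization: no change — [opusid]
Rule 4 Glottal Epenthesis: [opusid] → [hopusid]

[hopusid]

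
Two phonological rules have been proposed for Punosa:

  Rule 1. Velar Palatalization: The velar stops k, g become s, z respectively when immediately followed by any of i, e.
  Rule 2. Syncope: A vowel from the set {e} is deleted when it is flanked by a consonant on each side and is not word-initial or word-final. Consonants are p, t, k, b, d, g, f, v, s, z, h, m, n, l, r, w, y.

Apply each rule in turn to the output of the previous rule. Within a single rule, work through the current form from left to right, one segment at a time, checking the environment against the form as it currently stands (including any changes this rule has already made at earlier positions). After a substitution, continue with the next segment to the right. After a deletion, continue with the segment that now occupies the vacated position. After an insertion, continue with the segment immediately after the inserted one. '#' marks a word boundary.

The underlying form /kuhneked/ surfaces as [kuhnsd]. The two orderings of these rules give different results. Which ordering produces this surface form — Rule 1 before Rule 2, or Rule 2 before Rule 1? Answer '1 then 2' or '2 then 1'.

Order 1 then 2:
  1 Velar Palatalization: [kuhneked] → [kuhnesed]
  2 Syncope: [kuhnesed] → [kuhnsd]
  result: [kuhnsd]
Order 2 then 1:
  2 Syncope: [kuhneked] → [kuhnkd]
  1 Velar Palatalization: no change — [kuhnkd]
  result: [kuhnkd]

1 then 2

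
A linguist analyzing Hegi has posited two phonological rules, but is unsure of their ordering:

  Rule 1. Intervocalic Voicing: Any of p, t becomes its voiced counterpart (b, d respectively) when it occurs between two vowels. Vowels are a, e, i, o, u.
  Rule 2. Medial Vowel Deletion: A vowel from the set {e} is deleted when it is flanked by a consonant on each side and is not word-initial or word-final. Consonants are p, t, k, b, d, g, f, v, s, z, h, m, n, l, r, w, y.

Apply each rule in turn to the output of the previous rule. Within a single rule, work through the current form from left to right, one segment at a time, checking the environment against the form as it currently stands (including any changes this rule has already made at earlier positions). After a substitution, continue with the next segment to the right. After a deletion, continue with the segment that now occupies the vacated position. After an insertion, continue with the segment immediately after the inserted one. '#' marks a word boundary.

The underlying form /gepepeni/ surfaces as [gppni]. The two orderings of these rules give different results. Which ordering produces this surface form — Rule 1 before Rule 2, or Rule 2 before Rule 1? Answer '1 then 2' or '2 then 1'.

2 then 1

Order 1 then 2:
  1 Intervocalic Voicing: [gepepeni] → [gebebeni]
  2 Medial Vowel Deletion: [gebebeni] → [gbbni]
  result: [gbbni]
Order 2 then 1:
  2 Medial Vowel Deletion: [gepepeni] → [gppni]
  1 Intervocalic Voicing: no change — [gppni]
  result: [gppni]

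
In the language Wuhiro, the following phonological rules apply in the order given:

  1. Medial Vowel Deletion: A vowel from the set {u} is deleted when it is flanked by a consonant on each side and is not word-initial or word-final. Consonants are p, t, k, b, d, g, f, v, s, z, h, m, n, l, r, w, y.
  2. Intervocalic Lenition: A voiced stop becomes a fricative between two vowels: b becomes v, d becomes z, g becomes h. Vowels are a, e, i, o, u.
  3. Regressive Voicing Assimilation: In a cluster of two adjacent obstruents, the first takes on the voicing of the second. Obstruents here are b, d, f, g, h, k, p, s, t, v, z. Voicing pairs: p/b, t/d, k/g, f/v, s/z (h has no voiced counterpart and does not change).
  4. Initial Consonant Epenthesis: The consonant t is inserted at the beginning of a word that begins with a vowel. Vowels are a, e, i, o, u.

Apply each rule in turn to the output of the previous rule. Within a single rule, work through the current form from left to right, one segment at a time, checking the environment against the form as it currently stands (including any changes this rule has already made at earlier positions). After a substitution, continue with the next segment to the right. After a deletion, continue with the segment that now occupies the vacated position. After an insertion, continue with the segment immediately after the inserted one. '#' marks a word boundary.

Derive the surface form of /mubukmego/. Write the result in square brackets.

1 Medial Vowel Deletion: [mubukmego] → [mbkmego]
2 Intervocalic Lenition: [mbkmego] → [mbkmeho]
3 Regressive Voicing Assimilation: [mbkmeho] → [mpkmeho]
4 Initial Consonant Epenthesis: no change — [mpkmeho]

[mpkmeho]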